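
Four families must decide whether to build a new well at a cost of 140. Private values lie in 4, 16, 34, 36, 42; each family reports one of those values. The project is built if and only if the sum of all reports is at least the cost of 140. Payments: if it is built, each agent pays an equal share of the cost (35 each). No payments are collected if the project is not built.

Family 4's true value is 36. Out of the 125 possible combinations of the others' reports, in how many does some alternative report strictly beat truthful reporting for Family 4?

4

Others report (16, 42, 42): truth gives 0; report 42 gives 1 > 0. Violating.
Others report (34, 34, 34): truth gives 0; report 42 gives 1 > 0. Violating.
Others report (42, 16, 42): truth gives 0; report 42 gives 1 > 0. Violating.
Others report (42, 42, 16): truth gives 0; report 42 gives 1 > 0. Violating.
Others report (4, 4, 4): truth gives 0; no alternative beats it.
Others report (4, 4, 16): truth gives 0; no alternative beats it.
(Checking all 125 profiles: 4 have a profitable deviation, 121 do not.)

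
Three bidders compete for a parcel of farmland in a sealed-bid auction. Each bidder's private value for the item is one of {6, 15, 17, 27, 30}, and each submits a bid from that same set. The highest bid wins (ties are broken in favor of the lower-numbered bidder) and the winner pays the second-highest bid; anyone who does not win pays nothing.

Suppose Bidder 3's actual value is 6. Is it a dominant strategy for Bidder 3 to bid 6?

Check each profile of the others' bids and compare truth against every alternative bid.
Others bid (6, 6): truth gives 0, best alternative gives 0.
Others bid (6, 15): truth gives 0, best alternative gives 0.
Others bid (6, 17): truth gives 0, best alternative gives 0.
Others bid (6, 27): truth gives 0, best alternative gives 0.
Others bid (6, 30): truth gives 0, best alternative gives 0.
Others bid (15, 6): truth gives 0, best alternative gives 0.
(Remaining 19 profiles checked similarly; truth is weakly best in each.)
In every case the truthful bid is at least as good as any alternative, so it is a dominant strategy.

Yes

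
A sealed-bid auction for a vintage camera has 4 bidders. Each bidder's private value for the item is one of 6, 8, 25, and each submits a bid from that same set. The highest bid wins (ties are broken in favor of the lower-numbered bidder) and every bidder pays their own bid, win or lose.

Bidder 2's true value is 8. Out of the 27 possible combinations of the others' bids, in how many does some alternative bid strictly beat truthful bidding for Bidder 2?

Others bid (6, 6, 25): truth gives -8; bid 6 gives -6 > -8. Violating.
Others bid (6, 8, 25): truth gives -8; bid 6 gives -6 > -8. Violating.
Others bid (6, 25, 6): truth gives -8; bid 6 gives -6 > -8. Violating.
Others bid (6, 25, 8): truth gives -8; bid 6 gives -6 > -8. Violating.
Others bid (6, 6, 6): truth gives 0; no alternative beats it.
Others bid (6, 6, 8): truth gives 0; no alternative beats it.
(Checking all 27 profiles: 23 have a profitable deviation, 4 do not.)

23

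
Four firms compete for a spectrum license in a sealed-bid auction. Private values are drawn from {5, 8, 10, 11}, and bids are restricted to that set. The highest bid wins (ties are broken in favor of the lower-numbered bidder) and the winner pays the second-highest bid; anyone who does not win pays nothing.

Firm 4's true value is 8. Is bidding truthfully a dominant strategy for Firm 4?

Yes

Check each profile of the others' bids and compare truth against every alternative bid.
Others bid (5, 5, 5): truth gives 3, best alternative gives 3.
Others bid (5, 5, 8): truth gives 0, best alternative gives 0.
Others bid (5, 5, 10): truth gives 0, best alternative gives 0.
Others bid (5, 5, 11): truth gives 0, best alternative gives 0.
Others bid (5, 8, 5): truth gives 0, best alternative gives 0.
Others bid (5, 8, 8): truth gives 0, best alternative gives 0.
(Remaining 58 profiles checked similarly; truth is weakly best in each.)
In every case the truthful bid is at least as good as any alternative, so it is a dominant strategy.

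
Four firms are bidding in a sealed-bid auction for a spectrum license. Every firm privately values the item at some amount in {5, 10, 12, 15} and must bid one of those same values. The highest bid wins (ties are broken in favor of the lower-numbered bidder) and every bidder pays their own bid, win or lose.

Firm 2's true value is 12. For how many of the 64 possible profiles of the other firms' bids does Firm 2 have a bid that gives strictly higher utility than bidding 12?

Others bid (5, 5, 5): truth gives 0; bid 10 gives 2 > 0. Violating.
Others bid (5, 5, 10): truth gives 0; bid 10 gives 2 > 0. Violating.
Others bid (5, 5, 15): truth gives -12; bid 15 gives -3 > -12. Violating.
Others bid (5, 10, 5): truth gives 0; bid 10 gives 2 > 0. Violating.
Others bid (5, 5, 12): truth gives 0; no alternative beats it.
Others bid (5, 10, 12): truth gives 0; no alternative beats it.
(Checking all 64 profiles: 50 have a profitable deviation, 14 do not.)

50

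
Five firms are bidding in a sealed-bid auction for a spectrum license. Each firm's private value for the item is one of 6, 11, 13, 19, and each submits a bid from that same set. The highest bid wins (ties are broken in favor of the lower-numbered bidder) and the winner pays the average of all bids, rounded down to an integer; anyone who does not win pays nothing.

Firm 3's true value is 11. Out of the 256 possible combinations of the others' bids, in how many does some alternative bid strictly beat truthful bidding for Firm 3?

Others bid (6, 6, 6, 13): truth gives 0; bid 13 gives 3 > 0. Violating.
Others bid (6, 6, 11, 13): truth gives 0; bid 13 gives 2 > 0. Violating.
Others bid (6, 6, 13, 6): truth gives 0; bid 13 gives 3 > 0. Violating.
Others bid (6, 6, 13, 11): truth gives 0; bid 13 gives 2 > 0. Violating.
Others bid (6, 6, 6, 6): truth gives 4; no alternative beats it.
Others bid (6, 6, 6, 11): truth gives 3; no alternative beats it.
(Checking all 256 profiles: 28 have a profitable deviation, 228 do not.)

28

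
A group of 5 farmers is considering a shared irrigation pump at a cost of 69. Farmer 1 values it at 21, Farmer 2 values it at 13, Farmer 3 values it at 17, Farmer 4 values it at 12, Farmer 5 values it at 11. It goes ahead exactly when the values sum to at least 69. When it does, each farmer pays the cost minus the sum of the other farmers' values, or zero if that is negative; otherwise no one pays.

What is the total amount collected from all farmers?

49

Total value 74 ≥ cost 69, so it is built.
Farmer 1: others sum to 53; max(0, 69 - 53) = 16.
Farmer 2: others sum to 61; max(0, 69 - 61) = 8.
Farmer 3: others sum to 57; max(0, 69 - 57) = 12.
Farmer 4: others sum to 62; max(0, 69 - 62) = 7.
Farmer 5: others sum to 63; max(0, 69 - 63) = 6.
Total collected = 16 + 8 + 12 + 7 + 6 = 49.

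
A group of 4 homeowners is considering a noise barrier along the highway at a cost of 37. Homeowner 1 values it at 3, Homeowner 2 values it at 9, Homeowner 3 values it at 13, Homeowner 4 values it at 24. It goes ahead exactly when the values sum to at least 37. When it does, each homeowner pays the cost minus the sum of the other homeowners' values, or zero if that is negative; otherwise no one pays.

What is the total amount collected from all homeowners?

13

Total value 49 ≥ cost 37, so it is built.
Homeowner 1: others sum to 46; max(0, 37 - 46) = 0.
Homeowner 2: others sum to 40; max(0, 37 - 40) = 0.
Homeowner 3: others sum to 36; max(0, 37 - 36) = 1.
Homeowner 4: others sum to 25; max(0, 37 - 25) = 12.
Total collected = 0 + 0 + 1 + 12 = 13.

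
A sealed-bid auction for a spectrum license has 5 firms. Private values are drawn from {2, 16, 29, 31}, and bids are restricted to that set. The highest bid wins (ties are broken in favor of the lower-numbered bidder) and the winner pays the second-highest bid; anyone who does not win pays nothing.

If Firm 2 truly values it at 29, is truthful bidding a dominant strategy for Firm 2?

Yes

Check each profile of the others' bids and compare truth against every alternative bid.
Others bid (2, 2, 2, 2): truth gives 27, best alternative gives 27.
Others bid (2, 2, 2, 16): truth gives 13, best alternative gives 13.
Others bid (2, 2, 16, 2): truth gives 13, best alternative gives 13.
Others bid (2, 2, 16, 16): truth gives 13, best alternative gives 13.
Others bid (2, 16, 2, 2): truth gives 13, best alternative gives 13.
Others bid (2, 16, 2, 16): truth gives 13, best alternative gives 13.
(Remaining 250 profiles checked similarly; truth is weakly best in each.)
In every case the truthful bid is at least as good as any alternative, so it is a dominant strategy.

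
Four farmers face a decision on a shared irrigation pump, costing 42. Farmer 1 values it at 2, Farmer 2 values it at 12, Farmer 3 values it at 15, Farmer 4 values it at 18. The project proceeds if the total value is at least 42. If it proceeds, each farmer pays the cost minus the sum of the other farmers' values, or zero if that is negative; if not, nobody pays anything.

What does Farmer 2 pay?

7

Total value 47 ≥ cost 42, so the project is built.
The other farmers' values sum to 35.
Cost minus that sum is 42 - 35 = 7.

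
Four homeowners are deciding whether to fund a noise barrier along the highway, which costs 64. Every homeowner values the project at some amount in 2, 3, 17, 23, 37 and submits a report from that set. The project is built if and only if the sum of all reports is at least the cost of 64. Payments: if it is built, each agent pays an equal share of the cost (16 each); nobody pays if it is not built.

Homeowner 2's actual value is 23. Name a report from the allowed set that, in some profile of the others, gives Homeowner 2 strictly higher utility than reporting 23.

Suppose Homeowner 1 reports 2, Homeowner 3 reports 2 and Homeowner 4 reports 23.
Report 23: project not built, utility 0.
Report 37: project built, pays 16, utility 23 - 16 = 7.
So reporting 37 beats truth here (7 > 0).

37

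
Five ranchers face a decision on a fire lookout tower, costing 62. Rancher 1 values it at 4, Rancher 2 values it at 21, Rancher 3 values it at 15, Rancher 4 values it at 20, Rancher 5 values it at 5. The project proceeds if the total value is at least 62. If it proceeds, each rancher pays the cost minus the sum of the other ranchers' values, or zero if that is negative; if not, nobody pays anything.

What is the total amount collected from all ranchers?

50

Total value 65 ≥ cost 62, so it is built.
Rancher 1: others sum to 61; max(0, 62 - 61) = 1.
Rancher 2: others sum to 44; max(0, 62 - 44) = 18.
Rancher 3: others sum to 50; max(0, 62 - 50) = 12.
Rancher 4: others sum to 45; max(0, 62 - 45) = 17.
Rancher 5: others sum to 60; max(0, 62 - 60) = 2.
Total collected = 1 + 18 + 12 + 17 + 2 = 50.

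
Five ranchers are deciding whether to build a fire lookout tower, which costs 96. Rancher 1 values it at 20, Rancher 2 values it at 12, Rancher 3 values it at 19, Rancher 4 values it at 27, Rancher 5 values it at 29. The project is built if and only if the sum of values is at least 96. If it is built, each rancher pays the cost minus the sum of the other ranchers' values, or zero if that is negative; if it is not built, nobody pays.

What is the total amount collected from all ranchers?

52

Total value 107 ≥ cost 96, so it is built.
Rancher 1: others sum to 87; max(0, 96 - 87) = 9.
Rancher 2: others sum to 95; max(0, 96 - 95) = 1.
Rancher 3: others sum to 88; max(0, 96 - 88) = 8.
Rancher 4: others sum to 80; max(0, 96 - 80) = 16.
Rancher 5: others sum to 78; max(0, 96 - 78) = 18.
Total collected = 9 + 1 + 8 + 16 + 18 = 52.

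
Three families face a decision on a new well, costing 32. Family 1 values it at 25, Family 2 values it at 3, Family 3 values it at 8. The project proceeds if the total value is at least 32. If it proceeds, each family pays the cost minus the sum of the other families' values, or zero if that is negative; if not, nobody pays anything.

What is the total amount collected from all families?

25

Total value 36 ≥ cost 32, so it is built.
Family 1: others sum to 11; max(0, 32 - 11) = 21.
Family 2: others sum to 33; max(0, 32 - 33) = 0.
Family 3: others sum to 28; max(0, 32 - 28) = 4.
Total collected = 21 + 0 + 4 = 25.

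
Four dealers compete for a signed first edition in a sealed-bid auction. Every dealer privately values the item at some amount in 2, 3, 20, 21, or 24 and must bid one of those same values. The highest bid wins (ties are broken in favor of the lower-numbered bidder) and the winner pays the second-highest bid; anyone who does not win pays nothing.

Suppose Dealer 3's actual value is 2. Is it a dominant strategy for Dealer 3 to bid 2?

Yes

Check each profile of the others' bids and compare truth against every alternative bid.
Others bid (2, 2, 3): truth gives 0, best alternative gives -1.
Others bid (2, 2, 2): truth gives 0, best alternative gives 0.
Others bid (2, 2, 20): truth gives 0, best alternative gives 0.
Others bid (2, 2, 21): truth gives 0, best alternative gives 0.
Others bid (2, 2, 24): truth gives 0, best alternative gives 0.
Others bid (2, 3, 2): truth gives 0, best alternative gives 0.
(Remaining 119 profiles checked similarly; truth is weakly best in each.)
In every case the truthful bid is at least as good as any alternative, so it is a dominant strategy.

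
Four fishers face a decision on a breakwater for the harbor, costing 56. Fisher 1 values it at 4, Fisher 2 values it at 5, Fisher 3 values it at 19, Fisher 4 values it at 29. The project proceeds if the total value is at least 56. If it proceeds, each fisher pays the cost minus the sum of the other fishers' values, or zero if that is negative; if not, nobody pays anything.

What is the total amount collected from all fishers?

Total value 57 ≥ cost 56, so it is built.
Fisher 1: others sum to 53; max(0, 56 - 53) = 3.
Fisher 2: others sum to 52; max(0, 56 - 52) = 4.
Fisher 3: others sum to 38; max(0, 56 - 38) = 18.
Fisher 4: others sum to 28; max(0, 56 - 28) = 28.
Total collected = 3 + 4 + 18 + 28 = 53.

53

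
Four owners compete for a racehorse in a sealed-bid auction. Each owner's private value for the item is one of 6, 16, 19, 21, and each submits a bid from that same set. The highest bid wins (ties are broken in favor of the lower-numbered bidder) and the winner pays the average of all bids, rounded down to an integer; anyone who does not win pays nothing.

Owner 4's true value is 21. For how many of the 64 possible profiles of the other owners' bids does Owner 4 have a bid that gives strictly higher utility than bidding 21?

5

Others bid (6, 6, 6): truth gives 12; bid 16 gives 13 > 12. Violating.
Others bid (6, 6, 16): truth gives 9; bid 19 gives 10 > 9. Violating.
Others bid (6, 16, 6): truth gives 9; bid 19 gives 10 > 9. Violating.
Others bid (16, 6, 6): truth gives 9; bid 19 gives 10 > 9. Violating.
Others bid (6, 6, 19): truth gives 8; no alternative beats it.
Others bid (6, 6, 21): truth gives 0; no alternative beats it.
(Checking all 64 profiles: 5 have a profitable deviation, 59 do not.)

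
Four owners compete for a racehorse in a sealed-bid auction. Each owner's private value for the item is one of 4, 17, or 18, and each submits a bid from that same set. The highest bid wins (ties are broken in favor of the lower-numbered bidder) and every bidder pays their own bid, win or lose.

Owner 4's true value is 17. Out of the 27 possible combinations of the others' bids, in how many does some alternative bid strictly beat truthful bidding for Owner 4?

Others bid (4, 4, 17): truth gives -17; bid 18 gives -1 > -17. Violating.
Others bid (4, 4, 18): truth gives -17; bid 4 gives -4 > -17. Violating.
Others bid (4, 17, 4): truth gives -17; bid 18 gives -1 > -17. Violating.
Others bid (4, 17, 17): truth gives -17; bid 18 gives -1 > -17. Violating.
Others bid (4, 4, 4): truth gives 0; no alternative beats it.
(Checking all 27 profiles: 26 have a profitable deviation, 1 does not.)

26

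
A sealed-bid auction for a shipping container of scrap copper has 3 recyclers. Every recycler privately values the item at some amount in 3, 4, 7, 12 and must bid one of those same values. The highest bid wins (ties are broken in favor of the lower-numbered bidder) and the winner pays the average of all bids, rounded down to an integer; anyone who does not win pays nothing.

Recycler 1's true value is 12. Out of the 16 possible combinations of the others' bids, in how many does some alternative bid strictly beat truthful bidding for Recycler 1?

9

Others bid (3, 3): truth gives 6; bid 3 gives 9 > 6. Violating.
Others bid (3, 4): truth gives 6; bid 4 gives 9 > 6. Violating.
Others bid (3, 7): truth gives 5; bid 7 gives 7 > 5. Violating.
Others bid (4, 3): truth gives 6; bid 4 gives 9 > 6. Violating.
Others bid (3, 12): truth gives 3; no alternative beats it.
Others bid (4, 12): truth gives 3; no alternative beats it.
(Checking all 16 profiles: 9 have a profitable deviation, 7 do not.)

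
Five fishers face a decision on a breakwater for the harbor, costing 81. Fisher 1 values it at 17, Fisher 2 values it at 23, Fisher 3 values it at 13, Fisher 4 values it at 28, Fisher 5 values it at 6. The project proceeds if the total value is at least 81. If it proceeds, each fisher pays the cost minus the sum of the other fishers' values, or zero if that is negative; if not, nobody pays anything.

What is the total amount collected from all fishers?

Total value 87 ≥ cost 81, so it is built.
Fisher 1: others sum to 70; max(0, 81 - 70) = 11.
Fisher 2: others sum to 64; max(0, 81 - 64) = 17.
Fisher 3: others sum to 74; max(0, 81 - 74) = 7.
Fisher 4: others sum to 59; max(0, 81 - 59) = 22.
Fisher 5: others sum to 81; max(0, 81 - 81) = 0.
Total collected = 11 + 17 + 7 + 22 + 0 = 57.

57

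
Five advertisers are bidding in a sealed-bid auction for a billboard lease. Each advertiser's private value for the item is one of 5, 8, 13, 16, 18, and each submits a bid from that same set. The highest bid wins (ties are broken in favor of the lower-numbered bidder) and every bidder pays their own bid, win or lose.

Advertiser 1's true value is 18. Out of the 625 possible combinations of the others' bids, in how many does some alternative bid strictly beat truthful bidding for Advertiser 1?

Others bid (5, 5, 5, 5): truth gives 0; bid 5 gives 13 > 0. Violating.
Others bid (5, 5, 5, 8): truth gives 0; bid 8 gives 10 > 0. Violating.
Others bid (5, 5, 5, 13): truth gives 0; bid 13 gives 5 > 0. Violating.
Others bid (5, 5, 5, 16): truth gives 0; bid 16 gives 2 > 0. Violating.
Others bid (5, 5, 5, 18): truth gives 0; no alternative beats it.
Others bid (5, 5, 8, 18): truth gives 0; no alternative beats it.
(Checking all 625 profiles: 256 have a profitable deviation, 369 do not.)

256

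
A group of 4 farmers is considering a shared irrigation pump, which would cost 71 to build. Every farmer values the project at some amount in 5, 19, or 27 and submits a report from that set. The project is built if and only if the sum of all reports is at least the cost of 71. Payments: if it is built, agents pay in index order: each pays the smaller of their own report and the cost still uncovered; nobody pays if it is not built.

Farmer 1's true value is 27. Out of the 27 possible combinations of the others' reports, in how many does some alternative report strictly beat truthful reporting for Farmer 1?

Others report (5, 27, 27): truth gives 0; report 19 gives 8 > 0. Violating.
Others report (19, 19, 19): truth gives 0; report 19 gives 8 > 0. Violating.
Others report (19, 19, 27): truth gives 0; report 19 gives 8 > 0. Violating.
Others report (19, 27, 19): truth gives 0; report 19 gives 8 > 0. Violating.
Others report (5, 5, 5): truth gives 0; no alternative beats it.
Others report (5, 5, 19): truth gives 0; no alternative beats it.
(Checking all 27 profiles: 11 have a profitable deviation, 16 do not.)

11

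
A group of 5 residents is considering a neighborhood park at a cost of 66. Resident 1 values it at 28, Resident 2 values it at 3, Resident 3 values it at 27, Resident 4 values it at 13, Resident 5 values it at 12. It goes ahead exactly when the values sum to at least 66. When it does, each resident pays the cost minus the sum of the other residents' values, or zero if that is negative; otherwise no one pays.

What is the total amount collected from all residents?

Total value 83 ≥ cost 66, so it is built.
Resident 1: others sum to 55; max(0, 66 - 55) = 11.
Resident 2: others sum to 80; max(0, 66 - 80) = 0.
Resident 3: others sum to 56; max(0, 66 - 56) = 10.
Resident 4: others sum to 70; max(0, 66 - 70) = 0.
Resident 5: others sum to 71; max(0, 66 - 71) = 0.
Total collected = 11 + 0 + 10 + 0 + 0 = 21.

21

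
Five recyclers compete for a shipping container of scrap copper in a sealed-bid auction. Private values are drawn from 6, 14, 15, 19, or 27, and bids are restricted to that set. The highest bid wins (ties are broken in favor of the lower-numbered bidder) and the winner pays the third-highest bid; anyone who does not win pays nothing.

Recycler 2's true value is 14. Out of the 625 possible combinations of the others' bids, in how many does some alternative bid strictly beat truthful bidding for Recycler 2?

12

Others bid (6, 6, 6, 15): truth gives 0; bid 15 gives 8 > 0. Violating.
Others bid (6, 6, 6, 19): truth gives 0; bid 19 gives 8 > 0. Violating.
Others bid (6, 6, 6, 27): truth gives 0; bid 27 gives 8 > 0. Violating.
Others bid (6, 6, 15, 6): truth gives 0; bid 15 gives 8 > 0. Violating.
Others bid (6, 6, 6, 6): truth gives 8; no alternative beats it.
Others bid (6, 6, 6, 14): truth gives 8; no alternative beats it.
(Checking all 625 profiles: 12 have a profitable deviation, 613 do not.)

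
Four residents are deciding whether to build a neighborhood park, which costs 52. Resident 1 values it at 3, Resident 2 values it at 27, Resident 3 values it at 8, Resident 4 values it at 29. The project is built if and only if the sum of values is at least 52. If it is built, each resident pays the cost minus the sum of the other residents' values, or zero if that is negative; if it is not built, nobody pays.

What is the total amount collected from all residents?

26

Total value 67 ≥ cost 52, so it is built.
Resident 1: others sum to 64; max(0, 52 - 64) = 0.
Resident 2: others sum to 40; max(0, 52 - 40) = 12.
Resident 3: others sum to 59; max(0, 52 - 59) = 0.
Resident 4: others sum to 38; max(0, 52 - 38) = 14.
Total collected = 0 + 12 + 0 + 14 = 26.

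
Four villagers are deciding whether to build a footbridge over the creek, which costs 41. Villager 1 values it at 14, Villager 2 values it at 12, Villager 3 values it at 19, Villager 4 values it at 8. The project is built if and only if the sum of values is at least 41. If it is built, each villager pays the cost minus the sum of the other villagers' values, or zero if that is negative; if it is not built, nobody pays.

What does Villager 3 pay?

Total value 53 ≥ cost 41, so the project is built.
The other villagers' values sum to 34.
Cost minus that sum is 41 - 34 = 7.

7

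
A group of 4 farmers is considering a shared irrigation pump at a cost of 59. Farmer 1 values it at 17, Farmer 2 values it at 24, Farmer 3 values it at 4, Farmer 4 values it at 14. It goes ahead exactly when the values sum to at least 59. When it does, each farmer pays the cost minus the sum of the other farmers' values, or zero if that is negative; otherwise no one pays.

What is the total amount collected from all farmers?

Total value 59 ≥ cost 59, so it is built.
Farmer 1: others sum to 42; max(0, 59 - 42) = 17.
Farmer 2: others sum to 35; max(0, 59 - 35) = 24.
Farmer 3: others sum to 55; max(0, 59 - 55) = 4.
Farmer 4: others sum to 45; max(0, 59 - 45) = 14.
Total collected = 17 + 24 + 4 + 14 = 59.

59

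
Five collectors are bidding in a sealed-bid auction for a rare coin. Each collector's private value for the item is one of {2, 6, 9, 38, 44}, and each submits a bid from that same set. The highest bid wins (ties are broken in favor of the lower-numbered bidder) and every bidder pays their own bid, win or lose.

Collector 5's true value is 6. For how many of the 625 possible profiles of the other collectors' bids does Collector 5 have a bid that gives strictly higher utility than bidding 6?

Others bid (2, 2, 2, 6): truth gives -6; bid 2 gives -2 > -6. Violating.
Others bid (2, 2, 2, 9): truth gives -6; bid 2 gives -2 > -6. Violating.
Others bid (2, 2, 2, 38): truth gives -6; bid 2 gives -2 > -6. Violating.
Others bid (2, 2, 2, 44): truth gives -6; bid 2 gives -2 > -6. Violating.
Others bid (2, 2, 2, 2): truth gives 0; no alternative beats it.
(Checking all 625 profiles: 624 have a profitable deviation, 1 does not.)

624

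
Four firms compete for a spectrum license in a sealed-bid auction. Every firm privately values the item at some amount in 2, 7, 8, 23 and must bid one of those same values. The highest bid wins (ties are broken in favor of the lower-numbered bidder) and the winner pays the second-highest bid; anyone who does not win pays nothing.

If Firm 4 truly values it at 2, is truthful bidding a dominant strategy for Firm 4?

Check each profile of the others' bids and compare truth against every alternative bid.
Others bid (2, 2, 2): truth gives 0, best alternative gives 0.
Others bid (2, 2, 7): truth gives 0, best alternative gives 0.
Others bid (2, 2, 8): truth gives 0, best alternative gives 0.
Others bid (2, 2, 23): truth gives 0, best alternative gives 0.
Others bid (2, 7, 2): truth gives 0, best alternative gives 0.
Others bid (2, 7, 7): truth gives 0, best alternative gives 0.
(Remaining 58 profiles checked similarly; truth is weakly best in each.)
In every case the truthful bid is at least as good as any alternative, so it is a dominant strategy.

Yes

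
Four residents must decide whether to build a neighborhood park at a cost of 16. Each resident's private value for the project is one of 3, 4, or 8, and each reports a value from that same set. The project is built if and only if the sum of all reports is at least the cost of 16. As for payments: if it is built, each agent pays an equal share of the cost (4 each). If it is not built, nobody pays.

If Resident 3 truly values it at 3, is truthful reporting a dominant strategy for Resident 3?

Yes

Check each profile of the others' reports and compare truth against every alternative report.
Others report (4, 4, 4): truth gives 0, best alternative gives -1.
Others report (3, 3, 8): truth gives -1, best alternative gives -1.
Others report (3, 4, 8): truth gives -1, best alternative gives -1.
Others report (3, 8, 3): truth gives -1, best alternative gives -1.
Others report (3, 8, 4): truth gives -1, best alternative gives -1.
Others report (3, 8, 8): truth gives -1, best alternative gives -1.
(Remaining 21 profiles checked similarly; truth is weakly best in each.)
In every case the truthful report is at least as good as any alternative, so it is a dominant strategy.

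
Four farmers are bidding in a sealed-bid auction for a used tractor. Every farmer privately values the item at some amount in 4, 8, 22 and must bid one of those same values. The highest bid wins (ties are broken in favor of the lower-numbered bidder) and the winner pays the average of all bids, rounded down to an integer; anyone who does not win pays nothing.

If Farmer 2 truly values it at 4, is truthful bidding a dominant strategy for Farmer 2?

Check each profile of the others' bids and compare truth against every alternative bid.
Others bid (4, 8, 8): truth gives 0, best alternative gives -3.
Others bid (4, 4, 8): truth gives 0, best alternative gives -2.
Others bid (4, 8, 4): truth gives 0, best alternative gives -2.
Others bid (4, 4, 4): truth gives 0, best alternative gives -1.
Others bid (4, 4, 22): truth gives 0, best alternative gives 0.
Others bid (4, 8, 22): truth gives 0, best alternative gives 0.
(Remaining 21 profiles checked similarly; truth is weakly best in each.)
In every case the truthful bid is at least as good as any alternative, so it is a dominant strategy.

Yes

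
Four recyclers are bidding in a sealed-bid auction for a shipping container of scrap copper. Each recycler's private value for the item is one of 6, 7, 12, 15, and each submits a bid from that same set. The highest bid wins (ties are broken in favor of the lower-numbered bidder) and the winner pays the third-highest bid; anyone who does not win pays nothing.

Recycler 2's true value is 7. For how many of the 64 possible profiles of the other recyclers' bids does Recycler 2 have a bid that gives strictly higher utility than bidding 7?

Others bid (6, 6, 12): truth gives 0; bid 12 gives 1 > 0. Violating.
Others bid (6, 6, 15): truth gives 0; bid 15 gives 1 > 0. Violating.
Others bid (6, 12, 6): truth gives 0; bid 12 gives 1 > 0. Violating.
Others bid (6, 15, 6): truth gives 0; bid 15 gives 1 > 0. Violating.
Others bid (6, 6, 6): truth gives 1; no alternative beats it.
Others bid (6, 6, 7): truth gives 1; no alternative beats it.
(Checking all 64 profiles: 6 have a profitable deviation, 58 do not.)

6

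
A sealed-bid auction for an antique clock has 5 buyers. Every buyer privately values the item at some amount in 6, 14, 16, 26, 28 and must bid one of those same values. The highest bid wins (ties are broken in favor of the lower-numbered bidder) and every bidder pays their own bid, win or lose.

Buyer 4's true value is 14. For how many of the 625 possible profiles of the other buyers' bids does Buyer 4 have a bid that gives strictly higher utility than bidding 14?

Others bid (6, 6, 6, 16): truth gives -14; bid 16 gives -2 > -14. Violating.
Others bid (6, 6, 6, 26): truth gives -14; bid 6 gives -6 > -14. Violating.
Others bid (6, 6, 6, 28): truth gives -14; bid 6 gives -6 > -14. Violating.
Others bid (6, 6, 14, 6): truth gives -14; bid 16 gives -2 > -14. Violating.
Others bid (6, 6, 6, 6): truth gives 0; no alternative beats it.
Others bid (6, 6, 6, 14): truth gives 0; no alternative beats it.
(Checking all 625 profiles: 623 have a profitable deviation, 2 do not.)

623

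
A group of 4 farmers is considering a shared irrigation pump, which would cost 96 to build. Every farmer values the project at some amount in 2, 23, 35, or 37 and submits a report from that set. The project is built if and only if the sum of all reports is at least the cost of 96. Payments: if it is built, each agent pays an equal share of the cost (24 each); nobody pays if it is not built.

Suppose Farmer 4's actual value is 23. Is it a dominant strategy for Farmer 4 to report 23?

No

Consider the case where Farmer 1 reports 2, Farmer 2 reports 35 and Farmer 3 reports 37.
Truthful report 23: project built, pays 24, utility 23 - 24 = -1.
Report 2 instead: project not built, utility 0.
Since 0 > -1, reporting 2 is strictly better here, so truthful reporting is not dominant.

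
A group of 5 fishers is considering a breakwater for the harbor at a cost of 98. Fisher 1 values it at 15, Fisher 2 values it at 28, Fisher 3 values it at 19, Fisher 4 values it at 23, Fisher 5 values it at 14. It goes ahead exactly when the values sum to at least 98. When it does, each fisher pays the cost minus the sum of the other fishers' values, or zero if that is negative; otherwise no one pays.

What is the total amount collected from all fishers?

Total value 99 ≥ cost 98, so it is built.
Fisher 1: others sum to 84; max(0, 98 - 84) = 14.
Fisher 2: others sum to 71; max(0, 98 - 71) = 27.
Fisher 3: others sum to 80; max(0, 98 - 80) = 18.
Fisher 4: others sum to 76; max(0, 98 - 76) = 22.
Fisher 5: others sum to 85; max(0, 98 - 85) = 13.
Total collected = 14 + 27 + 18 + 22 + 13 = 94.

94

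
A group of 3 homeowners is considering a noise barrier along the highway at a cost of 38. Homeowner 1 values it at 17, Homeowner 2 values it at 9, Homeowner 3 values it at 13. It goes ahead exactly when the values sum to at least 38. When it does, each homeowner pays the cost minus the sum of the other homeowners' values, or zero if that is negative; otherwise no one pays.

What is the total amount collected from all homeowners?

Total value 39 ≥ cost 38, so it is built.
Homeowner 1: others sum to 22; max(0, 38 - 22) = 16.
Homeowner 2: others sum to 30; max(0, 38 - 30) = 8.
Homeowner 3: others sum to 26; max(0, 38 - 26) = 12.
Total collected = 16 + 8 + 12 = 36.

36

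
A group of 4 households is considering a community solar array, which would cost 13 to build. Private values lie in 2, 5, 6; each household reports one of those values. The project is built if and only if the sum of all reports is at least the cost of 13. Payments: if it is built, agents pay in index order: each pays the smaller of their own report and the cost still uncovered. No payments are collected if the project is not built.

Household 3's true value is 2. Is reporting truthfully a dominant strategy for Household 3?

Yes

Check each profile of the others' reports and compare truth against every alternative report.
Others report (2, 2, 5): truth gives 0, best alternative gives -3.
Others report (2, 2, 6): truth gives 0, best alternative gives -3.
Others report (2, 5, 2): truth gives 0, best alternative gives -3.
Others report (2, 5, 5): truth gives 0, best alternative gives -3.
Others report (2, 5, 6): truth gives 0, best alternative gives -3.
Others report (2, 6, 2): truth gives 0, best alternative gives -3.
(Remaining 21 profiles checked similarly; truth is weakly best in each.)
In every case the truthful report is at least as good as any alternative, so it is a dominant strategy.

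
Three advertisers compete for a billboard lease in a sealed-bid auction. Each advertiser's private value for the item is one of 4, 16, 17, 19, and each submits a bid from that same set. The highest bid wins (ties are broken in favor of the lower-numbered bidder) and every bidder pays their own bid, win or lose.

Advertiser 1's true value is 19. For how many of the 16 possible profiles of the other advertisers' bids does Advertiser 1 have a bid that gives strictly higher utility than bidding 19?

9

Others bid (4, 4): truth gives 0; bid 4 gives 15 > 0. Violating.
Others bid (4, 16): truth gives 0; bid 16 gives 3 > 0. Violating.
Others bid (4, 17): truth gives 0; bid 17 gives 2 > 0. Violating.
Others bid (16, 4): truth gives 0; bid 16 gives 3 > 0. Violating.
Others bid (4, 19): truth gives 0; no alternative beats it.
Others bid (16, 19): truth gives 0; no alternative beats it.
(Checking all 16 profiles: 9 have a profitable deviation, 7 do not.)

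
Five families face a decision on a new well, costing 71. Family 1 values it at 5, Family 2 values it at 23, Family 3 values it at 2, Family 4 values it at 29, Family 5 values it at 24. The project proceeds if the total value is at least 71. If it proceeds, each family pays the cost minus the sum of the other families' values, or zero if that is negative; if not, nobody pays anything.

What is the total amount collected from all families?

40

Total value 83 ≥ cost 71, so it is built.
Family 1: others sum to 78; max(0, 71 - 78) = 0.
Family 2: others sum to 60; max(0, 71 - 60) = 11.
Family 3: others sum to 81; max(0, 71 - 81) = 0.
Family 4: others sum to 54; max(0, 71 - 54) = 17.
Family 5: others sum to 59; max(0, 71 - 59) = 12.
Total collected = 0 + 11 + 0 + 17 + 12 = 40.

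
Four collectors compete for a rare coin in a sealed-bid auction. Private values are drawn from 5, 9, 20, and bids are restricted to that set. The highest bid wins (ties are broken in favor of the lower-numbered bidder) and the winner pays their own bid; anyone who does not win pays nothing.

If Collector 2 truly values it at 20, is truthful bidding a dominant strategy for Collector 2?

No

Consider the case where Collector 1 bids 5, Collector 3 bids 5 and Collector 4 bids 5.
Truthful bid 20: wins, pays 20, utility 20 - 20 = 0.
Bid 9 instead: wins, pays 9, utility 20 - 9 = 11.
Since 11 > 0, bidding 9 is strictly better here, so truthful bidding is not dominant.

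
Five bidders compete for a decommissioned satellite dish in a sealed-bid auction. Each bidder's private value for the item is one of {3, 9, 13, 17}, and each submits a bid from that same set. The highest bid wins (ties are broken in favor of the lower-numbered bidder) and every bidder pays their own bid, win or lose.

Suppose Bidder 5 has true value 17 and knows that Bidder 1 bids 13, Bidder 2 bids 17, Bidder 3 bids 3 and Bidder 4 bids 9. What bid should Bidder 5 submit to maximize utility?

3

Bid 3: loses but pays 3, utility -3.
Bid 9: loses but pays 9, utility -9.
Bid 13: loses but pays 13, utility -13.
Bid 17: loses but pays 17, utility -17.
The best choice is 3 with utility -3.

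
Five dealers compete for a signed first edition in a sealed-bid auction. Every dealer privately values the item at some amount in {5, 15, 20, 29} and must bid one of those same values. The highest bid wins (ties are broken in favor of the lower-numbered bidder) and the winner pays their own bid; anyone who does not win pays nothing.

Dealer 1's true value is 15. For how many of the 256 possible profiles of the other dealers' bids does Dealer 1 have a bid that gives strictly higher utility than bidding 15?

Others bid (5, 5, 5, 5): truth gives 0; bid 5 gives 10 > 0. Violating.
Others bid (5, 5, 5, 15): truth gives 0; no alternative beats it.
Others bid (5, 5, 5, 20): truth gives 0; no alternative beats it.
(Checking all 256 profiles: 1 has a profitable deviation, 255 do not.)

1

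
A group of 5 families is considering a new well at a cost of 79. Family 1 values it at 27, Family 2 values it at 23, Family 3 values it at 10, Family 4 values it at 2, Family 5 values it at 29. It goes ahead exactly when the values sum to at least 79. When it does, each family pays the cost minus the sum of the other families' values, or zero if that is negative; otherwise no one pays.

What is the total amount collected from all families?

43

Total value 91 ≥ cost 79, so it is built.
Family 1: others sum to 64; max(0, 79 - 64) = 15.
Family 2: others sum to 68; max(0, 79 - 68) = 11.
Family 3: others sum to 81; max(0, 79 - 81) = 0.
Family 4: others sum to 89; max(0, 79 - 89) = 0.
Family 5: others sum to 62; max(0, 79 - 62) = 17.
Total collected = 15 + 11 + 0 + 0 + 17 = 43.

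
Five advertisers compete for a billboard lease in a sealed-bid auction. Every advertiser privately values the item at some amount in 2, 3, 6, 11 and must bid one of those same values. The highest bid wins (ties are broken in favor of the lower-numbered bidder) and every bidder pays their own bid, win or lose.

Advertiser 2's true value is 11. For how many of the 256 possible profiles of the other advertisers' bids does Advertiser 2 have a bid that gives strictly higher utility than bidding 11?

118

Others bid (2, 2, 2, 2): truth gives 0; bid 3 gives 8 > 0. Violating.
Others bid (2, 2, 2, 3): truth gives 0; bid 3 gives 8 > 0. Violating.
Others bid (2, 2, 2, 6): truth gives 0; bid 6 gives 5 > 0. Violating.
Others bid (2, 2, 3, 2): truth gives 0; bid 3 gives 8 > 0. Violating.
Others bid (2, 2, 2, 11): truth gives 0; no alternative beats it.
Others bid (2, 2, 3, 11): truth gives 0; no alternative beats it.
(Checking all 256 profiles: 118 have a profitable deviation, 138 do not.)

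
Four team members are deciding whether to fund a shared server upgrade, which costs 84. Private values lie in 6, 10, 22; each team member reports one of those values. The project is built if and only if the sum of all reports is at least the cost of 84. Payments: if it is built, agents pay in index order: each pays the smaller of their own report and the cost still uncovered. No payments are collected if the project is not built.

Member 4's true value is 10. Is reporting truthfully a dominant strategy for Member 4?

Yes

Check each profile of the others' reports and compare truth against every alternative report.
Others report (6, 6, 6): truth gives 0, best alternative gives 0.
Others report (6, 6, 10): truth gives 0, best alternative gives 0.
Others report (6, 6, 22): truth gives 0, best alternative gives 0.
Others report (6, 10, 6): truth gives 0, best alternative gives 0.
Others report (6, 10, 10): truth gives 0, best alternative gives 0.
Others report (6, 10, 22): truth gives 0, best alternative gives 0.
(Remaining 21 profiles checked similarly; truth is weakly best in each.)
In every case the truthful report is at least as good as any alternative, so it is a dominant strategy.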